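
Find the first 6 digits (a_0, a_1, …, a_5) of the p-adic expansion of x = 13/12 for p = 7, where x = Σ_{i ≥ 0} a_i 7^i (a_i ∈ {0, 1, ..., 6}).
(a_0, …, a_5) = (4, 6, 2, 6, 2, 6)

v_7(13/12) = 0 (numerator and denominator both coprime to 7), so x ∈ ℤ_7^×. Compute digits iteratively via a_i = x_i mod 7, x_{i+1} = (x_i − a_i)/7, with x_0 = x:
  x_0 = 13/12;  a_0 = 4;  x_1 = (x_0 − 4)/7 = -5/12
  x_1 = -5/12;  a_1 = 6;  x_2 = (x_1 − 6)/7 = -11/12
  x_2 = -11/12;  a_2 = 2;  x_3 = (x_2 − 2)/7 = -5/12
  x_3 = -5/12;  a_3 = 6;  x_4 = (x_3 − 6)/7 = -11/12
  x_4 = -11/12;  a_4 = 2;  x_5 = (x_4 − 2)/7 = -5/12
  x_5 = -5/12;  a_5 = 6;  x_6 = (x_5 − 6)/7 = -11/12
Digits: (4, 6, 2, 6, 2, 6).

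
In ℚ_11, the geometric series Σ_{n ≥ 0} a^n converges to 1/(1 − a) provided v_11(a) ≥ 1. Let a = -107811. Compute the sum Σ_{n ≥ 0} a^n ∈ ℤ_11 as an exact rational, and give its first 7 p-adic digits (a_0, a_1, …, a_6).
Σ a^n = 1/(1 − a) = 1/107812;  first 7 digits = (1, 0, 0, 7, 3, 10, 4)

v_11(a) = 3 ≥ 1, so the series converges in ℤ_11 to 1/(1 − a) = 1/(1 − (-107811)) = 1/107812. Expand this rational in ℤ_11: compute digits iteratively via d_i = x_i mod 11, x_{i+1} = (x_i − d_i)/11. The first 7 digits are (1, 0, 0, 7, 3, 10, 4).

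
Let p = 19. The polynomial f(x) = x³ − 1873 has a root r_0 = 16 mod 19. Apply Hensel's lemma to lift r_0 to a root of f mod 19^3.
r_2 = 5469 (mod 6859)

Hensel: r_{i+1} = r_i − f(r_i)/f′(r_i) mod 19^{i+2}, where f′(x) = 3x². Iterate:
  r_0 = 16 (mod 19)
  r_1 = 54 (mod 361)
  r_2 = 5469 (mod 6859)
Final: r = 5469 with f(r) ≡ 0 mod 19^3.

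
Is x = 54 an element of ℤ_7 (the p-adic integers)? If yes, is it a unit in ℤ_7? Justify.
x ∈ ℤ_7^× (unit); v_7(x) = 0

ℤ_7 = {x ∈ ℚ_7 : v_7(x) ≥ 0} and ℤ_7^× = {x ∈ ℤ_7 : v_7(x) = 0}. Here v_7(54) = v_7(num) − v_7(den) = 0; compare against these criteria.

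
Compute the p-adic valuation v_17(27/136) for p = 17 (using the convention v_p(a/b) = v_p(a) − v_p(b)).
v_17(27/136) = -1

Factor powers of 17 from the numerator and denominator of the reduced fraction: 27 = 17^0 · 27 and 136 = 17^1 · 8. Apply v_p(a/b) = v_p(a) − v_p(b): v_17(27/136) = 0 − 1 = -1.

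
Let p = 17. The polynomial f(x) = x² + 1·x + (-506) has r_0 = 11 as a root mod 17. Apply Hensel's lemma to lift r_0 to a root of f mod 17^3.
r_2 = 4890 (mod 4913)

Hensel: r_{i+1} = r_i − f(r_i)·(f′(r_i))^{-1} mod 17^{i+2}, f′(x) = 2x + 1. Iterate:
  r_0 = 11 (mod 17)
  r_1 = 266 (mod 289)
  r_2 = 4890 (mod 4913)
Final: r = 4890 satisfies f(r) ≡ 0 mod 17^3.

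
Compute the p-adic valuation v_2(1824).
v_2(1824) = 5

v_2(n) is the largest exponent k such that 2^k divides n. Factor out: 1824 = 2^5 · 57. (Sign doesn't affect v_p.) So v_2(1824) = 5.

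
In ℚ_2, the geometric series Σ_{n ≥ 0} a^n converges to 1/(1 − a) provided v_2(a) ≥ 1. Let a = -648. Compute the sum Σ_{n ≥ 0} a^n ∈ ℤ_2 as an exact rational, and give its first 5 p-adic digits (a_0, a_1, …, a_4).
Σ a^n = 1/(1 − a) = 1/649;  first 5 digits = (1, 0, 0, 1, 1)

v_2(a) = 3 ≥ 1, so the series converges in ℤ_2 to 1/(1 − a) = 1/(1 − (-648)) = 1/649. Expand this rational in ℤ_2: compute digits iteratively via d_i = x_i mod 2, x_{i+1} = (x_i − d_i)/2. The first 5 digits are (1, 0, 0, 1, 1).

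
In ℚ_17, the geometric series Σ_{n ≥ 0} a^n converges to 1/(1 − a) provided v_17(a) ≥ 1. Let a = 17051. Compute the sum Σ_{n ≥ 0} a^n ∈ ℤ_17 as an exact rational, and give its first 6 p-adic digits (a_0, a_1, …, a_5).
Σ a^n = 1/(1 − a) = -1/17050;  first 6 digits = (1, 0, 8, 3, 13, 0)

v_17(a) = 2 ≥ 1, so the series converges in ℤ_17 to 1/(1 − a) = 1/(1 − 17051) = -1/17050. Expand this rational in ℤ_17: compute digits iteratively via d_i = x_i mod 17, x_{i+1} = (x_i − d_i)/17. The first 6 digits are (1, 0, 8, 3, 13, 0).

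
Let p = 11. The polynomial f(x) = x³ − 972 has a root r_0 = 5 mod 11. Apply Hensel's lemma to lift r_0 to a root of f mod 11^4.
r_3 = 1578 (mod 14641)

Hensel: r_{i+1} = r_i − f(r_i)/f′(r_i) mod 11^{i+2}, where f′(x) = 3x². Iterate:
  r_0 = 5 (mod 11)
  r_1 = 5 (mod 121)
  r_2 = 247 (mod 1331)
  r_3 = 1578 (mod 14641)
Final: r = 1578 with f(r) ≡ 0 mod 11^4.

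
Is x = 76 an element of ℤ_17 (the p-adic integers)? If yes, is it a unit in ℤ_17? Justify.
x ∈ ℤ_17^× (unit); v_17(x) = 0

ℤ_17 = {x ∈ ℚ_17 : v_17(x) ≥ 0} and ℤ_17^× = {x ∈ ℤ_17 : v_17(x) = 0}. Here v_17(76) = v_17(num) − v_17(den) = 0; compare against these criteria.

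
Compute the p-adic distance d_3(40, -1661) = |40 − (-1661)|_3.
d_3(40, -1661) = 1/243

Step 1 — x − y = 40 − (-1661) = 1701. Step 2 — v_3(1701) = 5 (factor: 1701 = (3^5 · 7); the sign does not affect v_p). Step 3 — |x − y|_3 = 3^{-5} = 1/243.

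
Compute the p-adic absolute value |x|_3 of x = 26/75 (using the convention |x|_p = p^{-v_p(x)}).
|26/75|_3 = 3

Step 1 — compute v_3(x) by factoring powers of 3 out of the numerator and denominator: v_3(26/75) = -1. Step 2 — apply |x|_p = p^{-v_p(x)} = 3^{1} = 3.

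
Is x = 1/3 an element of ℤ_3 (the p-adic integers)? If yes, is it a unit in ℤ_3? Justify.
x ∉ ℤ_3 (v_3(x) = -1 < 0)

ℤ_3 = {x ∈ ℚ_3 : v_3(x) ≥ 0} and ℤ_3^× = {x ∈ ℤ_3 : v_3(x) = 0}. Here v_3(1/3) = v_3(num) − v_3(den) = -1; compare against these criteria.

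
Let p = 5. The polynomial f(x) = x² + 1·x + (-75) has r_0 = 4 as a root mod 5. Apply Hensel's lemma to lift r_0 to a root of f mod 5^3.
r_2 = 49 (mod 125)

Hensel: r_{i+1} = r_i − f(r_i)·(f′(r_i))^{-1} mod 5^{i+2}, f′(x) = 2x + 1. Iterate:
  r_0 = 4 (mod 5)
  r_1 = 24 (mod 25)
  r_2 = 49 (mod 125)
Final: r = 49 satisfies f(r) ≡ 0 mod 5^3.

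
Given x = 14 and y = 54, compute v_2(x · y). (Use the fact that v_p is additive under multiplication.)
v_2(756) = 2

v_p(x) = 1 (factor: 14 = 2^1 · 7); v_p(y) = 1 (factor: 54 = 2^1 · 27). Additivity: v_p(xy) = v_p(x) + v_p(y) = 1 + 1 = 2. (Direct check: xy = 756 = 2^2 · (189).)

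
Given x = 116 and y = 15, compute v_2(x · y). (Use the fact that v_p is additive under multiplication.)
v_2(1740) = 2

v_p(x) = 2 (factor: 116 = 2^2 · 29); v_p(y) = 0 (factor: 15 = 2^0 · 15). Additivity: v_p(xy) = v_p(x) + v_p(y) = 2 + 0 = 2. (Direct check: xy = 1740 = 2^2 · (435).)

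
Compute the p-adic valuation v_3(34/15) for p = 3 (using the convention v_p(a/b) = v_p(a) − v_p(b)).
v_3(34/15) = -1

Factor powers of 3 from the numerator and denominator of the reduced fraction: 34 = 3^0 · 34 and 15 = 3^1 · 5. Apply v_p(a/b) = v_p(a) − v_p(b): v_3(34/15) = 0 − 1 = -1.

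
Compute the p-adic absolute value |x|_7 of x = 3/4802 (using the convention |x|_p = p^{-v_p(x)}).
|3/4802|_7 = 2401

Step 1 — compute v_7(x) by factoring powers of 7 out of the numerator and denominator: v_7(3/4802) = -4. Step 2 — apply |x|_p = p^{-v_p(x)} = 7^{4} = 2401.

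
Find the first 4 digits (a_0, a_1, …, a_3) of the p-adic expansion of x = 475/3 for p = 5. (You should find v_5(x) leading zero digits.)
(a_0, …, a_3) = (0, 0, 3, 4)

v_5(475/3) = 2, so a_0 = ... = a_1 = 0. Factor out: x = 5^2 · u with u = 19/3 a unit in ℤ_5. Expand u iteratively via a_{v+i} = u_i mod 5, u_{i+1} = (u_i − a_{v+i})/5:
  u_0 = 19/3;  a_2 = 3;  u_1 = (u_0 − 3)/5 = 2/3
  u_1 = 2/3;  a_3 = 4;  u_2 = (u_1 − 4)/5 = -2/3
Digits: (0, 0, 3, 4).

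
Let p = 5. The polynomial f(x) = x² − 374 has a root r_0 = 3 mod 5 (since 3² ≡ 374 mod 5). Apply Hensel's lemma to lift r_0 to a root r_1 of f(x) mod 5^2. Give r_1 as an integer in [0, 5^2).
r_1 = 18 (mod 25)

Hensel's recurrence: r_{i+1} = r_i − f(r_i)·(f′(r_i))^{-1} mod 5^{i+2}, with f′(x) = 2x. Iterate:
  r_0 = 3 (mod 5)
  r_1 = 18 (mod 25)
Final: r_1 = 18, and one checks f(r_1) ≡ 0 mod 5^2.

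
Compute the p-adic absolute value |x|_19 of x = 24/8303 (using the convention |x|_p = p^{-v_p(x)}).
|24/8303|_19 = 361

Step 1 — compute v_19(x) by factoring powers of 19 out of the numerator and denominator: v_19(24/8303) = -2. Step 2 — apply |x|_p = p^{-v_p(x)} = 19^{2} = 361.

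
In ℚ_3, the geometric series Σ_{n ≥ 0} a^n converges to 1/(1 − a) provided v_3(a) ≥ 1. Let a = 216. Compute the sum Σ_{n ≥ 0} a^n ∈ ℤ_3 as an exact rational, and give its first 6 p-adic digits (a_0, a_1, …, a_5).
Σ a^n = 1/(1 − a) = -1/215;  first 6 digits = (1, 0, 0, 2, 2, 0)

v_3(a) = 3 ≥ 1, so the series converges in ℤ_3 to 1/(1 − a) = 1/(1 − 216) = -1/215. Expand this rational in ℤ_3: compute digits iteratively via d_i = x_i mod 3, x_{i+1} = (x_i − d_i)/3. The first 6 digits are (1, 0, 0, 2, 2, 0).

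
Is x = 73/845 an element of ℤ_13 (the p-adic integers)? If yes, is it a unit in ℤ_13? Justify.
x ∉ ℤ_13 (v_13(x) = -2 < 0)

ℤ_13 = {x ∈ ℚ_13 : v_13(x) ≥ 0} and ℤ_13^× = {x ∈ ℤ_13 : v_13(x) = 0}. Here v_13(73/845) = v_13(num) − v_13(den) = -2; compare against these criteria.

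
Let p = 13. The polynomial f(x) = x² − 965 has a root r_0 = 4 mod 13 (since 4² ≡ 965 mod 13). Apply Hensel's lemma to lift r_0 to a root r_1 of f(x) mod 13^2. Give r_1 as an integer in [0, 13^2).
r_1 = 17 (mod 169)

Hensel's recurrence: r_{i+1} = r_i − f(r_i)·(f′(r_i))^{-1} mod 13^{i+2}, with f′(x) = 2x. Iterate:
  r_0 = 4 (mod 13)
  r_1 = 17 (mod 169)
Final: r_1 = 17, and one checks f(r_1) ≡ 0 mod 13^2.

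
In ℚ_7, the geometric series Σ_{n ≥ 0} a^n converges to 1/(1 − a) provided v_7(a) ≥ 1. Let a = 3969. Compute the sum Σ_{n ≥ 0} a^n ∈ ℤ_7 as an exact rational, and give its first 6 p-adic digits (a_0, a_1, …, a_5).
Σ a^n = 1/(1 − a) = -1/3968;  first 6 digits = (1, 0, 4, 4, 3, 6)

v_7(a) = 2 ≥ 1, so the series converges in ℤ_7 to 1/(1 − a) = 1/(1 − 3969) = -1/3968. Expand this rational in ℤ_7: compute digits iteratively via d_i = x_i mod 7, x_{i+1} = (x_i − d_i)/7. The first 6 digits are (1, 0, 4, 4, 3, 6).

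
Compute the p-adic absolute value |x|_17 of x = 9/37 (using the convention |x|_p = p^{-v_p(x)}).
|9/37|_17 = 1

Step 1 — compute v_17(x) by factoring powers of 17 out of the numerator and denominator: v_17(9/37) = 0. Step 2 — apply |x|_p = p^{-v_p(x)} = 17^{0} = 1.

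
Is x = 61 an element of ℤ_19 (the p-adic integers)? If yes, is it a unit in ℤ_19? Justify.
x ∈ ℤ_19^× (unit); v_19(x) = 0

ℤ_19 = {x ∈ ℚ_19 : v_19(x) ≥ 0} and ℤ_19^× = {x ∈ ℤ_19 : v_19(x) = 0}. Here v_19(61) = v_19(num) − v_19(den) = 0; compare against these criteria.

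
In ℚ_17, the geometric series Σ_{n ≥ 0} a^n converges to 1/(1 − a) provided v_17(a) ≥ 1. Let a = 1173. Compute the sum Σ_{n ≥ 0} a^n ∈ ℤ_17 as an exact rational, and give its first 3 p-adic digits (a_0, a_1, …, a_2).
Σ a^n = 1/(1 − a) = -1/1172;  first 3 digits = (1, 1, 5)

v_17(a) = 1 ≥ 1, so the series converges in ℤ_17 to 1/(1 − a) = 1/(1 − 1173) = -1/1172. Expand this rational in ℤ_17: compute digits iteratively via d_i = x_i mod 17, x_{i+1} = (x_i − d_i)/17. The first 3 digits are (1, 1, 5).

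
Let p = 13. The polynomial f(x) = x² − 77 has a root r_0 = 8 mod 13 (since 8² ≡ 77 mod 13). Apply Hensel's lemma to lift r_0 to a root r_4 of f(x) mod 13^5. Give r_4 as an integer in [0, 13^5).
r_4 = 24968 (mod 371293)

Hensel's recurrence: r_{i+1} = r_i − f(r_i)·(f′(r_i))^{-1} mod 13^{i+2}, with f′(x) = 2x. Iterate:
  r_0 = 8 (mod 13)
  r_1 = 125 (mod 169)
  r_2 = 801 (mod 2197)
  r_3 = 24968 (mod 28561)
  r_4 = 24968 (mod 371293)
Final: r_4 = 24968, and one checks f(r_4) ≡ 0 mod 13^5.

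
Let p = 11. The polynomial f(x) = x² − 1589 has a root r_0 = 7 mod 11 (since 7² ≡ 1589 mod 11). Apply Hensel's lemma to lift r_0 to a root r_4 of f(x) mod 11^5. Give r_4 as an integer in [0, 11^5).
r_4 = 96796 (mod 161051)

Hensel's recurrence: r_{i+1} = r_i − f(r_i)·(f′(r_i))^{-1} mod 11^{i+2}, with f′(x) = 2x. Iterate:
  r_0 = 7 (mod 11)
  r_1 = 117 (mod 121)
  r_2 = 964 (mod 1331)
  r_3 = 8950 (mod 14641)
  r_4 = 96796 (mod 161051)
Final: r_4 = 96796, and one checks f(r_4) ≡ 0 mod 11^5.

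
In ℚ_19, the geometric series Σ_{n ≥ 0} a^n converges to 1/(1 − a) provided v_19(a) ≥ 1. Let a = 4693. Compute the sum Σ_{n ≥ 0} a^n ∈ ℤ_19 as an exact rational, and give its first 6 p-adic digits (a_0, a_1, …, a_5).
Σ a^n = 1/(1 − a) = -1/4692;  first 6 digits = (1, 0, 13, 0, 17, 8)

v_19(a) = 2 ≥ 1, so the series converges in ℤ_19 to 1/(1 − a) = 1/(1 − 4693) = -1/4692. Expand this rational in ℤ_19: compute digits iteratively via d_i = x_i mod 19, x_{i+1} = (x_i − d_i)/19. The first 6 digits are (1, 0, 13, 0, 17, 8).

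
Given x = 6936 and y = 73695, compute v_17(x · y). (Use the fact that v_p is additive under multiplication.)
v_17(511148520) = 5

v_p(x) = 2 (factor: 6936 = 17^2 · 24); v_p(y) = 3 (factor: 73695 = 17^3 · 15). Additivity: v_p(xy) = v_p(x) + v_p(y) = 2 + 3 = 5. (Direct check: xy = 511148520 = 17^5 · (360).)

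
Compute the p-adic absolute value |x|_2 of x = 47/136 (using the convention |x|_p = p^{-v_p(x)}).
|47/136|_2 = 8

Step 1 — compute v_2(x) by factoring powers of 2 out of the numerator and denominator: v_2(47/136) = -3. Step 2 — apply |x|_p = p^{-v_p(x)} = 2^{3} = 8.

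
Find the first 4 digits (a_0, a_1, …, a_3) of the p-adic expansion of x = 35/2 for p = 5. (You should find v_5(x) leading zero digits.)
(a_0, …, a_3) = (0, 1, 3, 2)

v_5(35/2) = 1, so a_0 = ... = a_0 = 0. Factor out: x = 5^1 · u with u = 7/2 a unit in ℤ_5. Expand u iteratively via a_{v+i} = u_i mod 5, u_{i+1} = (u_i − a_{v+i})/5:
  u_0 = 7/2;  a_1 = 1;  u_1 = (u_0 − 1)/5 = 1/2
  u_1 = 1/2;  a_2 = 3;  u_2 = (u_1 − 3)/5 = -1/2
  u_2 = -1/2;  a_3 = 2;  u_3 = (u_2 − 2)/5 = -1/2
Digits: (0, 1, 3, 2).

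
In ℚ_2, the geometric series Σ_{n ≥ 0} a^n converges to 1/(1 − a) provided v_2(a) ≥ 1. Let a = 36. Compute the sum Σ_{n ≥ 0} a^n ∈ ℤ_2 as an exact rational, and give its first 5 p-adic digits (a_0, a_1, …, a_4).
Σ a^n = 1/(1 − a) = -1/35;  first 5 digits = (1, 0, 1, 0, 1)

v_2(a) = 2 ≥ 1, so the series converges in ℤ_2 to 1/(1 − a) = 1/(1 − 36) = -1/35. Expand this rational in ℤ_2: compute digits iteratively via d_i = x_i mod 2, x_{i+1} = (x_i − d_i)/2. The first 5 digits are (1, 0, 1, 0, 1).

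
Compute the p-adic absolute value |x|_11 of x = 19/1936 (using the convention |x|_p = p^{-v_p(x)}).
|19/1936|_11 = 121

Step 1 — compute v_11(x) by factoring powers of 11 out of the numerator and denominator: v_11(19/1936) = -2. Step 2 — apply |x|_p = p^{-v_p(x)} = 11^{2} = 121.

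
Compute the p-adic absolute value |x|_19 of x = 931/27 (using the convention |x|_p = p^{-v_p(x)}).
|931/27|_19 = 1/19

Step 1 — compute v_19(x) by factoring powers of 19 out of the numerator and denominator: v_19(931/27) = 1. Step 2 — apply |x|_p = p^{-v_p(x)} = 19^{-1} = 1/19.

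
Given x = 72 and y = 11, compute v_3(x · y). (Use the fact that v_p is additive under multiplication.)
v_3(792) = 2

v_p(x) = 2 (factor: 72 = 3^2 · 8); v_p(y) = 0 (factor: 11 = 3^0 · 11). Additivity: v_p(xy) = v_p(x) + v_p(y) = 2 + 0 = 2. (Direct check: xy = 792 = 3^2 · (88).)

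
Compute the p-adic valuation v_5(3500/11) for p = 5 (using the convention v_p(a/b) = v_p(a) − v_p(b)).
v_5(3500/11) = 3

Factor powers of 5 from the numerator and denominator of the reduced fraction: 3500 = 5^3 · 28 and 11 = 5^0 · 11. Apply v_p(a/b) = v_p(a) − v_p(b): v_5(3500/11) = 3 − 0 = 3.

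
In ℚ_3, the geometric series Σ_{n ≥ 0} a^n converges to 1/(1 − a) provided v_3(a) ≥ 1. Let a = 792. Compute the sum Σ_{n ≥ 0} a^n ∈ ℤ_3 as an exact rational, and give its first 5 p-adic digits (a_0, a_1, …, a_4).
Σ a^n = 1/(1 − a) = -1/791;  first 5 digits = (1, 0, 1, 2, 1)

v_3(a) = 2 ≥ 1, so the series converges in ℤ_3 to 1/(1 − a) = 1/(1 − 792) = -1/791. Expand this rational in ℤ_3: compute digits iteratively via d_i = x_i mod 3, x_{i+1} = (x_i − d_i)/3. The first 5 digits are (1, 0, 1, 2, 1).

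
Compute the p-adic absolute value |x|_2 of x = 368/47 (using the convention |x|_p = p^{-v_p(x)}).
|368/47|_2 = 1/16

Step 1 — compute v_2(x) by factoring powers of 2 out of the numerator and denominator: v_2(368/47) = 4. Step 2 — apply |x|_p = p^{-v_p(x)} = 2^{-4} = 1/16.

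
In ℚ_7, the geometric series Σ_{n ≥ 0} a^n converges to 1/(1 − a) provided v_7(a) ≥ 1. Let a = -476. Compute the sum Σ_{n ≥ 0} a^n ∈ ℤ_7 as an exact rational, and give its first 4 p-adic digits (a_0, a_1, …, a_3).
Σ a^n = 1/(1 − a) = 1/477;  first 4 digits = (1, 2, 1, 2)

v_7(a) = 1 ≥ 1, so the series converges in ℤ_7 to 1/(1 − a) = 1/(1 − (-476)) = 1/477. Expand this rational in ℤ_7: compute digits iteratively via d_i = x_i mod 7, x_{i+1} = (x_i − d_i)/7. The first 4 digits are (1, 2, 1, 2).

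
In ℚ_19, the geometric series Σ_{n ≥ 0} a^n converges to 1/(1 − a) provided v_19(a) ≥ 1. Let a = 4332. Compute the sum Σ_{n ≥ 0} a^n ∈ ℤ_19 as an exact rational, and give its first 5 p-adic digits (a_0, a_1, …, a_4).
Σ a^n = 1/(1 − a) = -1/4331;  first 5 digits = (1, 0, 12, 0, 11)

v_19(a) = 2 ≥ 1, so the series converges in ℤ_19 to 1/(1 − a) = 1/(1 − 4332) = -1/4331. Expand this rational in ℤ_19: compute digits iteratively via d_i = x_i mod 19, x_{i+1} = (x_i − d_i)/19. The first 5 digits are (1, 0, 12, 0, 11).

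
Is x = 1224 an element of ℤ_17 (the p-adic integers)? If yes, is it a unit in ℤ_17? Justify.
x ∈ ℤ_17 but not a unit; v_17(x) = 1 > 0

ℤ_17 = {x ∈ ℚ_17 : v_17(x) ≥ 0} and ℤ_17^× = {x ∈ ℤ_17 : v_17(x) = 0}. Here v_17(1224) = v_17(num) − v_17(den) = 1; compare against these criteria.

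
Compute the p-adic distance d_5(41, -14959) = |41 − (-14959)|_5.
d_5(41, -14959) = 1/625

Step 1 — x − y = 41 − (-14959) = 15000. Step 2 — v_5(15000) = 4 (factor: 15000 = (5^4 · 24); the sign does not affect v_p). Step 3 — |x − y|_5 = 5^{-4} = 1/625.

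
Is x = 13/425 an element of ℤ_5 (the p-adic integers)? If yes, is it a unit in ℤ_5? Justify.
x ∉ ℤ_5 (v_5(x) = -2 < 0)

ℤ_5 = {x ∈ ℚ_5 : v_5(x) ≥ 0} and ℤ_5^× = {x ∈ ℤ_5 : v_5(x) = 0}. Here v_5(13/425) = v_5(num) − v_5(den) = -2; compare against these criteria.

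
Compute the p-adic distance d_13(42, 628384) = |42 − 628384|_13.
d_13(42, 628384) = 1/28561

Step 1 — x − y = 42 − 628384 = -628342. Step 2 — v_13(-628342) = 4 (factor: -628342 = −(13^4 · 22); the sign does not affect v_p). Step 3 — |x − y|_13 = 13^{-4} = 1/28561.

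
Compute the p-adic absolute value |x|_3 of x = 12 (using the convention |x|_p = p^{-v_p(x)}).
|12|_3 = 1/3

Step 1 — compute v_3(x) by factoring powers of 3 out of the numerator and denominator: v_3(12) = 1. Step 2 — apply |x|_p = p^{-v_p(x)} = 3^{-1} = 1/3.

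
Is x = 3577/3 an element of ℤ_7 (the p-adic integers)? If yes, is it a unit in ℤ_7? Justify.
x ∈ ℤ_7 but not a unit; v_7(x) = 2 > 0

ℤ_7 = {x ∈ ℚ_7 : v_7(x) ≥ 0} and ℤ_7^× = {x ∈ ℤ_7 : v_7(x) = 0}. Here v_7(3577/3) = v_7(num) − v_7(den) = 2; compare against these criteria.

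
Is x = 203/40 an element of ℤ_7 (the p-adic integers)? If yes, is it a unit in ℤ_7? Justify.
x ∈ ℤ_7 but not a unit; v_7(x) = 1 > 0

ℤ_7 = {x ∈ ℚ_7 : v_7(x) ≥ 0} and ℤ_7^× = {x ∈ ℤ_7 : v_7(x) = 0}. Here v_7(203/40) = v_7(num) − v_7(den) = 1; compare against these criteria.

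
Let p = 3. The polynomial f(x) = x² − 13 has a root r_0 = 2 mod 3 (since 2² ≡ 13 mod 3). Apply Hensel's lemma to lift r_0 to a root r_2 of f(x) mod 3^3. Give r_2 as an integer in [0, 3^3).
r_2 = 11 (mod 27)

Hensel's recurrence: r_{i+1} = r_i − f(r_i)·(f′(r_i))^{-1} mod 3^{i+2}, with f′(x) = 2x. Iterate:
  r_0 = 2 (mod 3)
  r_1 = 2 (mod 9)
  r_2 = 11 (mod 27)
Final: r_2 = 11, and one checks f(r_2) ≡ 0 mod 3^3.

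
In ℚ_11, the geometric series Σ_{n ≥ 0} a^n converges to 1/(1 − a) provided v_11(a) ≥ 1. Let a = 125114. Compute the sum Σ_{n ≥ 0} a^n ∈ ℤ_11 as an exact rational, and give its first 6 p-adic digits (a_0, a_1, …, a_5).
Σ a^n = 1/(1 − a) = -1/125113;  first 6 digits = (1, 0, 0, 6, 8, 0)

v_11(a) = 3 ≥ 1, so the series converges in ℤ_11 to 1/(1 − a) = 1/(1 − 125114) = -1/125113. Expand this rational in ℤ_11: compute digits iteratively via d_i = x_i mod 11, x_{i+1} = (x_i − d_i)/11. The first 6 digits are (1, 0, 0, 6, 8, 0).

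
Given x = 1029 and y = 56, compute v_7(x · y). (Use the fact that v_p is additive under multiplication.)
v_7(57624) = 4

v_p(x) = 3 (factor: 1029 = 7^3 · 3); v_p(y) = 1 (factor: 56 = 7^1 · 8). Additivity: v_p(xy) = v_p(x) + v_p(y) = 3 + 1 = 4. (Direct check: xy = 57624 = 7^4 · (24).)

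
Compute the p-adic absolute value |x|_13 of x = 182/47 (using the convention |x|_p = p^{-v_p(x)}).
|182/47|_13 = 1/13

Step 1 — compute v_13(x) by factoring powers of 13 out of the numerator and denominator: v_13(182/47) = 1. Step 2 — apply |x|_p = p^{-v_p(x)} = 13^{-1} = 1/13.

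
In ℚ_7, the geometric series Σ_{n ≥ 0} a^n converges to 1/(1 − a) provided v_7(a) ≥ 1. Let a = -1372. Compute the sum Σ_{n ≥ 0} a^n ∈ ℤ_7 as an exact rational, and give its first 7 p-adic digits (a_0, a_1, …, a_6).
Σ a^n = 1/(1 − a) = 1/1373;  first 7 digits = (1, 0, 0, 3, 6, 6, 1)

v_7(a) = 3 ≥ 1, so the series converges in ℤ_7 to 1/(1 − a) = 1/(1 − (-1372)) = 1/1373. Expand this rational in ℤ_7: compute digits iteratively via d_i = x_i mod 7, x_{i+1} = (x_i − d_i)/7. The first 7 digits are (1, 0, 0, 3, 6, 6, 1).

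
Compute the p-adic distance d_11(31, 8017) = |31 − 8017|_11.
d_11(31, 8017) = 1/1331

Step 1 — x − y = 31 − 8017 = -7986. Step 2 — v_11(-7986) = 3 (factor: -7986 = −(11^3 · 6); the sign does not affect v_p). Step 3 — |x − y|_11 = 11^{-3} = 1/1331.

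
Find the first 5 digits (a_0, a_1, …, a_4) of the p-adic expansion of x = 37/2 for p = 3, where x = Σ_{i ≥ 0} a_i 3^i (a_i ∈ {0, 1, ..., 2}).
(a_0, …, a_4) = (2, 1, 0, 2, 1)

v_3(37/2) = 0 (numerator and denominator both coprime to 3), so x ∈ ℤ_3^×. Compute digits iteratively via a_i = x_i mod 3, x_{i+1} = (x_i − a_i)/3, with x_0 = x:
  x_0 = 37/2;  a_0 = 2;  x_1 = (x_0 − 2)/3 = 11/2
  x_1 = 11/2;  a_1 = 1;  x_2 = (x_1 − 1)/3 = 3/2
  x_2 = 3/2;  a_2 = 0;  x_3 = (x_2 − 0)/3 = 1/2
  x_3 = 1/2;  a_3 = 2;  x_4 = (x_3 − 2)/3 = -1/2
  x_4 = -1/2;  a_4 = 1;  x_5 = (x_4 − 1)/3 = -1/2
Digits: (2, 1, 0, 2, 1).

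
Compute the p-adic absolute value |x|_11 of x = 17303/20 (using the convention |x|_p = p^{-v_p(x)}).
|17303/20|_11 = 1/1331

Step 1 — compute v_11(x) by factoring powers of 11 out of the numerator and denominator: v_11(17303/20) = 3. Step 2 — apply |x|_p = p^{-v_p(x)} = 11^{-3} = 1/1331.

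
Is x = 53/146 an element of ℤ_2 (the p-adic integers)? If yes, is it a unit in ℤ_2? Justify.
x ∉ ℤ_2 (v_2(x) = -1 < 0)

ℤ_2 = {x ∈ ℚ_2 : v_2(x) ≥ 0} and ℤ_2^× = {x ∈ ℤ_2 : v_2(x) = 0}. Here v_2(53/146) = v_2(num) − v_2(den) = -1; compare against these criteria.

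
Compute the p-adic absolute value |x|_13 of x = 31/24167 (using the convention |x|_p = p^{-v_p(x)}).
|31/24167|_13 = 2197

Step 1 — compute v_13(x) by factoring powers of 13 out of the numerator and denominator: v_13(31/24167) = -3. Step 2 — apply |x|_p = p^{-v_p(x)} = 13^{3} = 2197.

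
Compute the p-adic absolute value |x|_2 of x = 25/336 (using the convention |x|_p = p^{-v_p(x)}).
|25/336|_2 = 16

Step 1 — compute v_2(x) by factoring powers of 2 out of the numerator and denominator: v_2(25/336) = -4. Step 2 — apply |x|_p = p^{-v_p(x)} = 2^{4} = 16.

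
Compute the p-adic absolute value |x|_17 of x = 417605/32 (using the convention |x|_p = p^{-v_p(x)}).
|417605/32|_17 = 1/83521

Step 1 — compute v_17(x) by factoring powers of 17 out of the numerator and denominator: v_17(417605/32) = 4. Step 2 — apply |x|_p = p^{-v_p(x)} = 17^{-4} = 1/83521.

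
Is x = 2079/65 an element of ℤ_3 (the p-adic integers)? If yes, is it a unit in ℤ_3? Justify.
x ∈ ℤ_3 but not a unit; v_3(x) = 3 > 0

ℤ_3 = {x ∈ ℚ_3 : v_3(x) ≥ 0} and ℤ_3^× = {x ∈ ℤ_3 : v_3(x) = 0}. Here v_3(2079/65) = v_3(num) − v_3(den) = 3; compare against these criteria.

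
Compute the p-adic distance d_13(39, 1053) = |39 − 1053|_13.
d_13(39, 1053) = 1/169

Step 1 — x − y = 39 − 1053 = -1014. Step 2 — v_13(-1014) = 2 (factor: -1014 = −(13^2 · 6); the sign does not affect v_p). Step 3 — |x − y|_13 = 13^{-2} = 1/169.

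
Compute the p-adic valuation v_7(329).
v_7(329) = 1

v_7(n) is the largest exponent k such that 7^k divides n. Factor out: 329 = 7^1 · 47. (Sign doesn't affect v_p.) So v_7(329) = 1.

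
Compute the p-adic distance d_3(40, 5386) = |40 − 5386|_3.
d_3(40, 5386) = 1/243

Step 1 — x − y = 40 − 5386 = -5346. Step 2 — v_3(-5346) = 5 (factor: -5346 = −(3^5 · 22); the sign does not affect v_p). Step 3 — |x − y|_3 = 3^{-5} = 1/243.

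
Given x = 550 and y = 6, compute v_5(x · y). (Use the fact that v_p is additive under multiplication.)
v_5(3300) = 2

v_p(x) = 2 (factor: 550 = 5^2 · 22); v_p(y) = 0 (factor: 6 = 5^0 · 6). Additivity: v_p(xy) = v_p(x) + v_p(y) = 2 + 0 = 2. (Direct check: xy = 3300 = 5^2 · (132).)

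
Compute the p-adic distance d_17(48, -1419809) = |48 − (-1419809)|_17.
d_17(48, -1419809) = 1/1419857

Step 1 — x − y = 48 − (-1419809) = 1419857. Step 2 — v_17(1419857) = 5 (factor: 1419857 = (17^5 · 1); the sign does not affect v_p). Step 3 — |x − y|_17 = 17^{-5} = 1/1419857.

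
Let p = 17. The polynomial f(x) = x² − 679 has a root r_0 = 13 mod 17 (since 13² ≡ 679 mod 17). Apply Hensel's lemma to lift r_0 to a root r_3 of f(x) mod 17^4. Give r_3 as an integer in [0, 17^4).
r_3 = 5368 (mod 83521)

Hensel's recurrence: r_{i+1} = r_i − f(r_i)·(f′(r_i))^{-1} mod 17^{i+2}, with f′(x) = 2x. Iterate:
  r_0 = 13 (mod 17)
  r_1 = 166 (mod 289)
  r_2 = 455 (mod 4913)
  r_3 = 5368 (mod 83521)
Final: r_3 = 5368, and one checks f(r_3) ≡ 0 mod 17^4.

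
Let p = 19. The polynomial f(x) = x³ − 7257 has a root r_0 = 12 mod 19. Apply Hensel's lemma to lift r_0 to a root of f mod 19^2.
r_1 = 278 (mod 361)

Hensel: r_{i+1} = r_i − f(r_i)/f′(r_i) mod 19^{i+2}, where f′(x) = 3x². Iterate:
  r_0 = 12 (mod 19)
  r_1 = 278 (mod 361)
Final: r = 278 with f(r) ≡ 0 mod 19^2.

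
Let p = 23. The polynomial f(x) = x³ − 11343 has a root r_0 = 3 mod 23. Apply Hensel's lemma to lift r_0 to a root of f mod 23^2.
r_1 = 187 (mod 529)

Hensel: r_{i+1} = r_i − f(r_i)/f′(r_i) mod 23^{i+2}, where f′(x) = 3x². Iterate:
  r_0 = 3 (mod 23)
  r_1 = 187 (mod 529)
Final: r = 187 with f(r) ≡ 0 mod 23^2.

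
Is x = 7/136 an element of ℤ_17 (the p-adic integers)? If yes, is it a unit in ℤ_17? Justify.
x ∉ ℤ_17 (v_17(x) = -1 < 0)

ℤ_17 = {x ∈ ℚ_17 : v_17(x) ≥ 0} and ℤ_17^× = {x ∈ ℤ_17 : v_17(x) = 0}. Here v_17(7/136) = v_17(num) − v_17(den) = -1; compare against these criteria.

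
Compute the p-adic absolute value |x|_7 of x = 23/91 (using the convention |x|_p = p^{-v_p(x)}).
|23/91|_7 = 7

Step 1 — compute v_7(x) by factoring powers of 7 out of the numerator and denominator: v_7(23/91) = -1. Step 2 — apply |x|_p = p^{-v_p(x)} = 7^{1} = 7.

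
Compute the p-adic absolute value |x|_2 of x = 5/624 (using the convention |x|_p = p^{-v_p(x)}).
|5/624|_2 = 16

Step 1 — compute v_2(x) by factoring powers of 2 out of the numerator and denominator: v_2(5/624) = -4. Step 2 — apply |x|_p = p^{-v_p(x)} = 2^{4} = 16.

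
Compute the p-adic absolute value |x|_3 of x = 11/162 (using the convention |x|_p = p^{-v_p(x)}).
|11/162|_3 = 81

Step 1 — compute v_3(x) by factoring powers of 3 out of the numerator and denominator: v_3(11/162) = -4. Step 2 — apply |x|_p = p^{-v_p(x)} = 3^{4} = 81.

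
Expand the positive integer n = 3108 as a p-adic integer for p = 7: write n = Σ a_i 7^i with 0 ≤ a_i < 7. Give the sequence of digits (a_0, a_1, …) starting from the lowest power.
(a_0, a_1, …) = (0, 3, 0, 2, 1)

Repeated division by 7 gives the digits low-to-high: 3108 = 3·7^1 + 2·7^3 + 1·7^4. Digit sequence: (0, 3, 0, 2, 1).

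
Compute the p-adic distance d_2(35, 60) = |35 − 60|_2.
d_2(35, 60) = 1

Step 1 — x − y = 35 − 60 = -25. Step 2 — v_2(-25) = 0 (factor: -25 = −(2^0 · 25); the sign does not affect v_p). Step 3 — |x − y|_2 = 2^{0} = 1.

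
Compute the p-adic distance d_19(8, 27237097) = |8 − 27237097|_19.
d_19(8, 27237097) = 1/2476099

Step 1 — x − y = 8 − 27237097 = -27237089. Step 2 — v_19(-27237089) = 5 (factor: -27237089 = −(19^5 · 11); the sign does not affect v_p). Step 3 — |x − y|_19 = 19^{-5} = 1/2476099.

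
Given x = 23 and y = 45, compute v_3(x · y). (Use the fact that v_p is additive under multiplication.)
v_3(1035) = 2

v_p(x) = 0 (factor: 23 = 3^0 · 23); v_p(y) = 2 (factor: 45 = 3^2 · 5). Additivity: v_p(xy) = v_p(x) + v_p(y) = 0 + 2 = 2. (Direct check: xy = 1035 = 3^2 · (115).)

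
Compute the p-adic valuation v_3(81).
v_3(81) = 4

v_3(n) is the largest exponent k such that 3^k divides n. Factor out: 81 = 3^4 · 1. (Sign doesn't affect v_p.) So v_3(81) = 4.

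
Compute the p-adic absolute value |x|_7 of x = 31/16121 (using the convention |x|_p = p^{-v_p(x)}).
|31/16121|_7 = 343

Step 1 — compute v_7(x) by factoring powers of 7 out of the numerator and denominator: v_7(31/16121) = -3. Step 2 — apply |x|_p = p^{-v_p(x)} = 7^{3} = 343.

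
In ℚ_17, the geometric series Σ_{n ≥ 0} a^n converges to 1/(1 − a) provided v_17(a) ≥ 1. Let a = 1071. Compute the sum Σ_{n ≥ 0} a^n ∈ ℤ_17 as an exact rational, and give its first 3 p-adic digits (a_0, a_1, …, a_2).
Σ a^n = 1/(1 − a) = -1/1070;  first 3 digits = (1, 12, 11)

v_17(a) = 1 ≥ 1, so the series converges in ℤ_17 to 1/(1 − a) = 1/(1 − 1071) = -1/1070. Expand this rational in ℤ_17: compute digits iteratively via d_i = x_i mod 17, x_{i+1} = (x_i − d_i)/17. The first 3 digits are (1, 12, 11).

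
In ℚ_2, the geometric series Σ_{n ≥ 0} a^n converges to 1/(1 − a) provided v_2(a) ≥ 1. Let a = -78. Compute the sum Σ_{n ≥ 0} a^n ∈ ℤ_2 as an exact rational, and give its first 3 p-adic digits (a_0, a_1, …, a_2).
Σ a^n = 1/(1 − a) = 1/79;  first 3 digits = (1, 1, 1)

v_2(a) = 1 ≥ 1, so the series converges in ℤ_2 to 1/(1 − a) = 1/(1 − (-78)) = 1/79. Expand this rational in ℤ_2: compute digits iteratively via d_i = x_i mod 2, x_{i+1} = (x_i − d_i)/2. The first 3 digits are (1, 1, 1).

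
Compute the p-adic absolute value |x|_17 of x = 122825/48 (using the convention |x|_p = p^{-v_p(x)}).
|122825/48|_17 = 1/4913

Step 1 — compute v_17(x) by factoring powers of 17 out of the numerator and denominator: v_17(122825/48) = 3. Step 2 — apply |x|_p = p^{-v_p(x)} = 17^{-3} = 1/4913.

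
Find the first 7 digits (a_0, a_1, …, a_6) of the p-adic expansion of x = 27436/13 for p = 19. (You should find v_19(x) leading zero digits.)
(a_0, …, a_6) = (0, 0, 0, 12, 14, 8, 1)

v_19(27436/13) = 3, so a_0 = ... = a_2 = 0. Factor out: x = 19^3 · u with u = 4/13 a unit in ℤ_19. Expand u iteratively via a_{v+i} = u_i mod 19, u_{i+1} = (u_i − a_{v+i})/19:
  u_0 = 4/13;  a_3 = 12;  u_1 = (u_0 − 12)/19 = -8/13
  u_1 = -8/13;  a_4 = 14;  u_2 = (u_1 − 14)/19 = -10/13
  u_2 = -10/13;  a_5 = 8;  u_3 = (u_2 − 8)/19 = -6/13
  u_3 = -6/13;  a_6 = 1;  u_4 = (u_3 − 1)/19 = -1/13
Digits: (0, 0, 0, 12, 14, 8, 1).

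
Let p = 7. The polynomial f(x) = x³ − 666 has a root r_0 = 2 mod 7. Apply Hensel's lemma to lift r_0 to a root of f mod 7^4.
r_3 = 1731 (mod 2401)

Hensel: r_{i+1} = r_i − f(r_i)/f′(r_i) mod 7^{i+2}, where f′(x) = 3x². Iterate:
  r_0 = 2 (mod 7)
  r_1 = 16 (mod 49)
  r_2 = 16 (mod 343)
  r_3 = 1731 (mod 2401)
Final: r = 1731 with f(r) ≡ 0 mod 7^4.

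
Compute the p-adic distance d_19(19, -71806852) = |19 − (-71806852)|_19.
d_19(19, -71806852) = 1/2476099

Step 1 — x − y = 19 − (-71806852) = 71806871. Step 2 — v_19(71806871) = 5 (factor: 71806871 = (19^5 · 29); the sign does not affect v_p). Step 3 — |x − y|_19 = 19^{-5} = 1/2476099.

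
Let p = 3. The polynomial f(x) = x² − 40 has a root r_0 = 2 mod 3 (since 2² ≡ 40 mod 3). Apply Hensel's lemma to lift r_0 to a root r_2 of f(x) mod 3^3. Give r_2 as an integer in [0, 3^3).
r_2 = 11 (mod 27)

Hensel's recurrence: r_{i+1} = r_i − f(r_i)·(f′(r_i))^{-1} mod 3^{i+2}, with f′(x) = 2x. Iterate:
  r_0 = 2 (mod 3)
  r_1 = 2 (mod 9)
  r_2 = 11 (mod 27)
Final: r_2 = 11, and one checks f(r_2) ≡ 0 mod 3^3.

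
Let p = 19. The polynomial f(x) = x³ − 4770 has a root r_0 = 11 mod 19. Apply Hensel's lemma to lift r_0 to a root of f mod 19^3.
r_2 = 3716 (mod 6859)

Hensel: r_{i+1} = r_i − f(r_i)/f′(r_i) mod 19^{i+2}, where f′(x) = 3x². Iterate:
  r_0 = 11 (mod 19)
  r_1 = 106 (mod 361)
  r_2 = 3716 (mod 6859)
Final: r = 3716 with f(r) ≡ 0 mod 19^3.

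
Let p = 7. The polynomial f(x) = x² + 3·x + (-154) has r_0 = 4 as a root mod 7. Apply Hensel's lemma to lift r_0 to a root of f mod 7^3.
r_2 = 11 (mod 343)

Hensel: r_{i+1} = r_i − f(r_i)·(f′(r_i))^{-1} mod 7^{i+2}, f′(x) = 2x + 3. Iterate:
  r_0 = 4 (mod 7)
  r_1 = 11 (mod 49)
  r_2 = 11 (mod 343)
Final: r = 11 satisfies f(r) ≡ 0 mod 7^3.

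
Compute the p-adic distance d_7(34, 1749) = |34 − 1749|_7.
d_7(34, 1749) = 1/343

Step 1 — x − y = 34 − 1749 = -1715. Step 2 — v_7(-1715) = 3 (factor: -1715 = −(7^3 · 5); the sign does not affect v_p). Step 3 — |x − y|_7 = 7^{-3} = 1/343.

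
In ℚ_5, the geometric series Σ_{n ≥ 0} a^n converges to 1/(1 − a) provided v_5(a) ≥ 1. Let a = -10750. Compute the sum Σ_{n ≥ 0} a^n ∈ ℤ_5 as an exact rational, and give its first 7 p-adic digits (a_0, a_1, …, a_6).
Σ a^n = 1/(1 − a) = 1/10751;  first 7 digits = (1, 0, 0, 4, 2, 1, 0)

v_5(a) = 3 ≥ 1, so the series converges in ℤ_5 to 1/(1 − a) = 1/(1 − (-10750)) = 1/10751. Expand this rational in ℤ_5: compute digits iteratively via d_i = x_i mod 5, x_{i+1} = (x_i − d_i)/5. The first 7 digits are (1, 0, 0, 4, 2, 1, 0).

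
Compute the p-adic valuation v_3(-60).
v_3(-60) = 1

v_3(n) is the largest exponent k such that 3^k divides n. Factor out: -60 = -3^1 · 20. (Sign doesn't affect v_p.) So v_3(-60) = 1.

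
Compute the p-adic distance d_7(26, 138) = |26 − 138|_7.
d_7(26, 138) = 1/7

Step 1 — x − y = 26 − 138 = -112. Step 2 — v_7(-112) = 1 (factor: -112 = −(7^1 · 16); the sign does not affect v_p). Step 3 — |x − y|_7 = 7^{-1} = 1/7.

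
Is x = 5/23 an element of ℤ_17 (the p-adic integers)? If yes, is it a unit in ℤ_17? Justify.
x ∈ ℤ_17^× (unit); v_17(x) = 0

ℤ_17 = {x ∈ ℚ_17 : v_17(x) ≥ 0} and ℤ_17^× = {x ∈ ℤ_17 : v_17(x) = 0}. Here v_17(5/23) = v_17(num) − v_17(den) = 0; compare against these criteria.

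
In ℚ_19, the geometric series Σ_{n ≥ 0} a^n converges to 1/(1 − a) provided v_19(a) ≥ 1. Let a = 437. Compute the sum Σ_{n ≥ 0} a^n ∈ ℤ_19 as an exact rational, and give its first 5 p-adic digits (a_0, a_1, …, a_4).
Σ a^n = 1/(1 − a) = -1/436;  first 5 digits = (1, 4, 17, 15, 4)

v_19(a) = 1 ≥ 1, so the series converges in ℤ_19 to 1/(1 − a) = 1/(1 − 437) = -1/436. Expand this rational in ℤ_19: compute digits iteratively via d_i = x_i mod 19, x_{i+1} = (x_i − d_i)/19. The first 5 digits are (1, 4, 17, 15, 4).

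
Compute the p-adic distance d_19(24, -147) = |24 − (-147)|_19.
d_19(24, -147) = 1/19

Step 1 — x − y = 24 − (-147) = 171. Step 2 — v_19(171) = 1 (factor: 171 = (19^1 · 9); the sign does not affect v_p). Step 3 — |x − y|_19 = 19^{-1} = 1/19.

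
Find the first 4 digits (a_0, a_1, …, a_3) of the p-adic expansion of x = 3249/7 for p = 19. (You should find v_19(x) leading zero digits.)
(a_0, …, a_3) = (0, 0, 4, 8)

v_19(3249/7) = 2, so a_0 = ... = a_1 = 0. Factor out: x = 19^2 · u with u = 9/7 a unit in ℤ_19. Expand u iteratively via a_{v+i} = u_i mod 19, u_{i+1} = (u_i − a_{v+i})/19:
  u_0 = 9/7;  a_2 = 4;  u_1 = (u_0 − 4)/19 = -1/7
  u_1 = -1/7;  a_3 = 8;  u_2 = (u_1 − 8)/19 = -3/7
Digits: (0, 0, 4, 8).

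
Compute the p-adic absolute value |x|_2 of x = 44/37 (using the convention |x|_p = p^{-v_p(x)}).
|44/37|_2 = 1/4

Step 1 — compute v_2(x) by factoring powers of 2 out of the numerator and denominator: v_2(44/37) = 2. Step 2 — apply |x|_p = p^{-v_p(x)} = 2^{-2} = 1/4.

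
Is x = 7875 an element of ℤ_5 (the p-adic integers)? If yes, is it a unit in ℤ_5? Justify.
x ∈ ℤ_5 but not a unit; v_5(x) = 3 > 0

ℤ_5 = {x ∈ ℚ_5 : v_5(x) ≥ 0} and ℤ_5^× = {x ∈ ℤ_5 : v_5(x) = 0}. Here v_5(7875) = v_5(num) − v_5(den) = 3; compare against these criteria.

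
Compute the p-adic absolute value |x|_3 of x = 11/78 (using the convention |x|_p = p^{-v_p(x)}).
|11/78|_3 = 3

Step 1 — compute v_3(x) by factoring powers of 3 out of the numerator and denominator: v_3(11/78) = -1. Step 2 — apply |x|_p = p^{-v_p(x)} = 3^{1} = 3.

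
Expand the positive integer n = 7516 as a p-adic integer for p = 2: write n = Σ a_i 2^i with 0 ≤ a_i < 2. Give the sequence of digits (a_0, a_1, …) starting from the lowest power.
(a_0, a_1, …) = (0, 0, 1, 1, 1, 0, 1, 0, 1, 0, 1, 1, 1)

Repeated division by 2 gives the digits low-to-high: 7516 = 1·2^2 + 1·2^3 + 1·2^4 + 1·2^6 + 1·2^8 + 1·2^10 + 1·2^11 + 1·2^12. Digit sequence: (0, 0, 1, 1, 1, 0, 1, 0, 1, 0, 1, 1, 1).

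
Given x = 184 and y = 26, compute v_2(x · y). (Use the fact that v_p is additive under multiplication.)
v_2(4784) = 4

v_p(x) = 3 (factor: 184 = 2^3 · 23); v_p(y) = 1 (factor: 26 = 2^1 · 13). Additivity: v_p(xy) = v_p(x) + v_p(y) = 3 + 1 = 4. (Direct check: xy = 4784 = 2^4 · (299).)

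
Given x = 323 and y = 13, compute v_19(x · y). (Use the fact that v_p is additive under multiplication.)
v_19(4199) = 1

v_p(x) = 1 (factor: 323 = 19^1 · 17); v_p(y) = 0 (factor: 13 = 19^0 · 13). Additivity: v_p(xy) = v_p(x) + v_p(y) = 1 + 0 = 1. (Direct check: xy = 4199 = 19^1 · (221).)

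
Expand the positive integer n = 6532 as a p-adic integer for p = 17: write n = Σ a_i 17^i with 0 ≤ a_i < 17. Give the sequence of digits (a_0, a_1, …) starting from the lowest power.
(a_0, a_1, …) = (4, 10, 5, 1)

Repeated division by 17 gives the digits low-to-high: 6532 = 4 + 10·17^1 + 5·17^2 + 1·17^3. Digit sequence: (4, 10, 5, 1).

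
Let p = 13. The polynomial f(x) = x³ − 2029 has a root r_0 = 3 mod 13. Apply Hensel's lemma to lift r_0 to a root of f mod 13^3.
r_2 = 991 (mod 2197)

Hensel: r_{i+1} = r_i − f(r_i)/f′(r_i) mod 13^{i+2}, where f′(x) = 3x². Iterate:
  r_0 = 3 (mod 13)
  r_1 = 146 (mod 169)
  r_2 = 991 (mod 2197)
Final: r = 991 with f(r) ≡ 0 mod 13^3.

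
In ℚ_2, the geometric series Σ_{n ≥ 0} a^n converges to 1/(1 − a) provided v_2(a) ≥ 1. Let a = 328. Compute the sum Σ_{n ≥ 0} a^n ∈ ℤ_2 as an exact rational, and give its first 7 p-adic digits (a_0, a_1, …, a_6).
Σ a^n = 1/(1 − a) = -1/327;  first 7 digits = (1, 0, 0, 1, 0, 0, 0)

v_2(a) = 3 ≥ 1, so the series converges in ℤ_2 to 1/(1 − a) = 1/(1 − 328) = -1/327. Expand this rational in ℤ_2: compute digits iteratively via d_i = x_i mod 2, x_{i+1} = (x_i − d_i)/2. The first 7 digits are (1, 0, 0, 1, 0, 0, 0).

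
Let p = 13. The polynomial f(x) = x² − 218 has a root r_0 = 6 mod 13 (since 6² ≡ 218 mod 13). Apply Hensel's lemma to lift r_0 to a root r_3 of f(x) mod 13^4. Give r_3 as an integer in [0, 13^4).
r_3 = 2021 (mod 28561)

Hensel's recurrence: r_{i+1} = r_i − f(r_i)·(f′(r_i))^{-1} mod 13^{i+2}, with f′(x) = 2x. Iterate:
  r_0 = 6 (mod 13)
  r_1 = 162 (mod 169)
  r_2 = 2021 (mod 2197)
  r_3 = 2021 (mod 28561)
Final: r_3 = 2021, and one checks f(r_3) ≡ 0 mod 13^4.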